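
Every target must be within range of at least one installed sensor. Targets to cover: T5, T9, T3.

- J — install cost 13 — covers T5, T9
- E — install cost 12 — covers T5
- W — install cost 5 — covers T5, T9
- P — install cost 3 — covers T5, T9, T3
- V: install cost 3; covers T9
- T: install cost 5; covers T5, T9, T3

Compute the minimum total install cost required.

3

P alone covers T5, T9, T3 — every target.
Total install cost: 3.
No cover costs less than 3.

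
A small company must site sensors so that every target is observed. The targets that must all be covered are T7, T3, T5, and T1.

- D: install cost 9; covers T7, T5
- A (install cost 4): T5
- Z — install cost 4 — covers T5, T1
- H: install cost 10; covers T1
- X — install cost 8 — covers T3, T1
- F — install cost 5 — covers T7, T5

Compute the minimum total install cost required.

13

The greedy cost-per-new-target heuristic would pick Z, F, and X for 17, but a cheaper cover exists.
Choose X and F: together they cover T7, T3, T5, T1 — every target.
Total install cost: 8 + 5 = 13.
No cover costs less than 13.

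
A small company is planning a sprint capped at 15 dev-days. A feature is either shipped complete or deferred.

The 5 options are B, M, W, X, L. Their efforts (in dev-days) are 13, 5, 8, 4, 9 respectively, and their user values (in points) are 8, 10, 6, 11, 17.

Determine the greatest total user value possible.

28

M + X: effort 5 + 4 = 9 ≤ 15, user value 10 + 11 = 21.
X + L: effort 4 + 9 = 13 ≤ 15, user value 11 + 17 = 28.
M + L: effort 5 + 9 = 14 ≤ 15, user value 10 + 17 = 27.
Best is X and L with total user value 28.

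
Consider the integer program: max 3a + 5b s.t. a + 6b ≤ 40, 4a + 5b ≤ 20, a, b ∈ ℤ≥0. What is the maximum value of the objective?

(a,b)=(0,4): 1·0+6·4=24≤40, 4·0+5·4=20≤20, objective 20.
(a,b)=(1,3): 1·1+6·3=19≤40, 4·1+5·3=19≤20, objective 18.
(a,b)=(0,3): 1·0+6·3=18≤40, 4·0+5·3=15≤20, objective 15.
The best lattice point is (0,4), giving 20.

20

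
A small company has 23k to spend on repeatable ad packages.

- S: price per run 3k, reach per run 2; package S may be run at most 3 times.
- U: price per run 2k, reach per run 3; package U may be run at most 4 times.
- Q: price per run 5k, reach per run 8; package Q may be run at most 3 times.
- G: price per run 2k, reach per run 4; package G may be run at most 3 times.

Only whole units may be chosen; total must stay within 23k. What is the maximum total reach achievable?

Take 1×U, 3×Q, and 3×G: price 23 ≤ 23, reach 1·3 + 3·8 + 3·4 = 39.
G has the best ratio (4/2) and is taken to its limit of 3; remaining capacity is filled optimally with the others.

39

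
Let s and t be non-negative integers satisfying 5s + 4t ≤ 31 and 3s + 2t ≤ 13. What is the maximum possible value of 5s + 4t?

25

Relaxing integrality, the LP optimum is 26.00 at (s,t) = (0, 6.5), which is not an integer point.
(s,t)=(1,5) is feasible, giving 25.
(s,t)=(0,6) is feasible, giving 24.
(s,t)=(1,4) is feasible, giving 21.
No feasible integer point exceeds 25.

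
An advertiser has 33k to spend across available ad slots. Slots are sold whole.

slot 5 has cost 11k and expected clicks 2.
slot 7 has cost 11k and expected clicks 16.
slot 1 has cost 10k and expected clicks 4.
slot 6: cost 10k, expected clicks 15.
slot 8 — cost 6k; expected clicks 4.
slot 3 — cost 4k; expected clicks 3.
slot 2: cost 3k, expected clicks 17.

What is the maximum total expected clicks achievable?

52

slot 7 + slot 6 + slot 3 + slot 2: cost 11 + 10 + 4 + 3 = 28 ≤ 33, expected clicks 16 + 15 + 3 + 17 = 51.
slot 7 + slot 6 + slot 8 + slot 2: cost 11 + 10 + 6 + 3 = 30 ≤ 33, expected clicks 16 + 15 + 4 + 17 = 52.
slot 7 + slot 6 + slot 2: cost 11 + 10 + 3 = 24 ≤ 33, expected clicks 16 + 15 + 17 = 48.
Best is slot 7, slot 6, slot 8, and slot 2 with total expected clicks 52.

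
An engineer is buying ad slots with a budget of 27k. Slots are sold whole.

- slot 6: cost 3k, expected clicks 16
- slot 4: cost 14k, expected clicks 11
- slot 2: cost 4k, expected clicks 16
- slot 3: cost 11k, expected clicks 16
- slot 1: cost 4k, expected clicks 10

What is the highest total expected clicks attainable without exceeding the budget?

58

slot 6 + slot 2 + slot 3 + slot 1: cost 3 + 4 + 11 + 4 = 22 ≤ 27, expected clicks 16 + 16 + 16 + 10 = 58.
slot 6 + slot 2 + slot 3: cost 3 + 4 + 11 = 18 ≤ 27, expected clicks 16 + 16 + 16 = 48.
slot 6 + slot 4 + slot 2 + slot 1: cost 3 + 14 + 4 + 4 = 25 ≤ 27, expected clicks 16 + 11 + 16 + 10 = 53.
Best is slot 6, slot 2, slot 3, and slot 1 with total expected clicks 58.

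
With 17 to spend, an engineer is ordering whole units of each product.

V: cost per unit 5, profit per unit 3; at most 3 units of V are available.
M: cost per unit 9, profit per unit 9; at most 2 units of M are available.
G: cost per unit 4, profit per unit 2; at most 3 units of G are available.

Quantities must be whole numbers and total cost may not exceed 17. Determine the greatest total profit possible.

13

Take 1×M and 2×G: cost 17 ≤ 17, profit 1·9 + 2·2 = 13.
No other integer combination yields more.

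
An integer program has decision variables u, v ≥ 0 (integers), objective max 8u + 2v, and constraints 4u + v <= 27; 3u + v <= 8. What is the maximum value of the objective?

(u,v)=(2,2): 4·2+1·2=10≤27, 3·2+1·2=8≤8, objective 20.
(u,v)=(2,1): 4·2+1·1=9≤27, 3·2+1·1=7≤8, objective 18.
(u,v)=(2,0): 4·2+1·0=8≤27, 3·2+1·0=6≤8, objective 16.
(u,v)=(1,3): 4·1+1·3=7≤27, 3·1+1·3=6≤8, objective 14.
No feasible integer point exceeds 20.

20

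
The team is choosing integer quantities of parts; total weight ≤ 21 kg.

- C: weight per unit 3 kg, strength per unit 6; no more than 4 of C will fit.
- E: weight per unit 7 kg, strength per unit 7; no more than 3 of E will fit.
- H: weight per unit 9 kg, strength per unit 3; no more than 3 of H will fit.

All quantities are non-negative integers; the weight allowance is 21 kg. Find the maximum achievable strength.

31

4×C and 1×H: weight 21 ≤ 21, strength 4·6 + 1·3 = 27.
4×C and 1×E: weight 19 ≤ 21, strength 4·6 + 1·7 = 31.
Best is 31.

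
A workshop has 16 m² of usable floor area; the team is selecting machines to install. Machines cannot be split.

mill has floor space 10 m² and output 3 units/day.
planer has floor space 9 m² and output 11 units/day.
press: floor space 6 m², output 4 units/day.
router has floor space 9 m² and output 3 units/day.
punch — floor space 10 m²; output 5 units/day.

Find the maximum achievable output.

15

Treat it as a binary knapsack problem.
planer + press: floor space 9 + 6 = 15 ≤ 16, output 11 + 4 = 15.
planer: floor space 9 ≤ 16, output 11.
press + punch: floor space 6 + 10 = 16 ≤ 16, output 4 + 5 = 9.
Best is planer and press with total output 15.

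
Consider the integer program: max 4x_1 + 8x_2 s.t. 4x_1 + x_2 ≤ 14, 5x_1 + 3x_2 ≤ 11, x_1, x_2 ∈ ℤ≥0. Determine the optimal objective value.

24

(x_1,x_2)=(0,3): 4·0+1·3=3≤14, 5·0+3·3=9≤11, objective 24.
(x_1,x_2)=(1,2): 4·1+1·2=6≤14, 5·1+3·2=11≤11, objective 20.
(x_1,x_2)=(0,2): 4·0+1·2=2≤14, 5·0+3·2=6≤11, objective 16.
The best lattice point is (0,3), giving 24.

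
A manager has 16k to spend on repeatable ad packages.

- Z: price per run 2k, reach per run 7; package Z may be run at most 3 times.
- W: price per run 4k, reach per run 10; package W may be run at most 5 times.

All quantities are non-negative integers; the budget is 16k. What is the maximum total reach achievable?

2×Z and 3×W: price 16 ≤ 16, reach 2·7 + 3·10 = 44.
3×Z and 2×W: price 14 ≤ 16, reach 3·7 + 2·10 = 41.
Best is 44.

44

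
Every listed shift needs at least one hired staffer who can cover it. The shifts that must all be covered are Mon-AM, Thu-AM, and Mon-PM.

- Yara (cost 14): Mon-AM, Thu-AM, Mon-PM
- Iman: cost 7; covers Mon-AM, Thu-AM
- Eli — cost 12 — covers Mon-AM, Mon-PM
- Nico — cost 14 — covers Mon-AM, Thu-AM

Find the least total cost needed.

14

The greedy cost-per-new-shift heuristic would pick Iman and Eli for 19, but a cheaper cover exists.
Yara alone covers Mon-AM, Thu-AM, Mon-PM — every shift.
Total cost: 14.
No cover costs less than 14.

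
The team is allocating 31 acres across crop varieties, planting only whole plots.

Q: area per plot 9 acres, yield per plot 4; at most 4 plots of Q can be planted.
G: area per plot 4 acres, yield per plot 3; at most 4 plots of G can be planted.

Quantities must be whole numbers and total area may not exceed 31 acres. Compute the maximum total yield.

17

2×Q and 3×G: area 30 ≤ 31, yield 2·4 + 3·3 = 17.
1×Q and 4×G: area 25 ≤ 31, yield 1·4 + 4·3 = 16.
Best is 17.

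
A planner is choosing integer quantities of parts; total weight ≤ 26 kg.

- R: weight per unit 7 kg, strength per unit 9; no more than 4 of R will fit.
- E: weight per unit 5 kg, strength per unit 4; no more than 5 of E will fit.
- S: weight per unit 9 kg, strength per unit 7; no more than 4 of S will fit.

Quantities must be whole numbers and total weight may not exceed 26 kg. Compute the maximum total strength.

31

R has the best ratio (9/7); taking only R gives at most 3×9 = 27 (stopped by the weight limit).
Mixing does better — 3×R and 1×E: weight 26 ≤ 26, strength 3·9 + 1·4 = 31.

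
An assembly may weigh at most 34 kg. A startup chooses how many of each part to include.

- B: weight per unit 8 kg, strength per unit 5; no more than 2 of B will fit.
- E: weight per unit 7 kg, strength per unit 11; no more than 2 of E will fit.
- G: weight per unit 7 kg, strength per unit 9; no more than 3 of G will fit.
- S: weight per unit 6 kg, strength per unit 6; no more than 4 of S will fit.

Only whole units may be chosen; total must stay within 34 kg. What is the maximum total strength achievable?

1×E, 3×G, and 1×S: weight 34 ≤ 34, strength 1·11 + 3·9 + 1·6 = 44.
2×E, 2×G, and 1×S: weight 34 ≤ 34, strength 2·11 + 2·9 + 1·6 = 46.
Best is 46.

46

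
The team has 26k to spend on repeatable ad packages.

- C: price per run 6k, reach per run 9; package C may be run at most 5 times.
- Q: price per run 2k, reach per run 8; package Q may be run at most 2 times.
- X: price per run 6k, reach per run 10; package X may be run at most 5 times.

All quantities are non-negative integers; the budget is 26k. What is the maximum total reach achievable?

48

1×C, 1×Q, and 3×X: price 26 ≤ 26, reach 1·9 + 1·8 + 3·10 = 47.
1×Q and 4×X: price 26 ≤ 26, reach 1·8 + 4·10 = 48.
Best is 48.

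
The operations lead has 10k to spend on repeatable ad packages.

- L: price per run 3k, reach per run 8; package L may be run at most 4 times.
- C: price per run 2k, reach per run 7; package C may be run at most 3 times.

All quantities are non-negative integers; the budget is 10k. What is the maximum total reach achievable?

1×L and 3×C: price 9 ≤ 10, reach 1·8 + 3·7 = 29.
2×L and 2×C: price 10 ≤ 10, reach 2·8 + 2·7 = 30.
Best is 30.

30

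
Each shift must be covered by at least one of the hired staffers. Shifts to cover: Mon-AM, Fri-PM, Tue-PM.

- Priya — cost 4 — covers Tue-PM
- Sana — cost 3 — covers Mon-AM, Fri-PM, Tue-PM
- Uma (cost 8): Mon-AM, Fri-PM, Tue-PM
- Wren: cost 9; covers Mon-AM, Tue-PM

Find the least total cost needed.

This is an integer covering problem.
Sana alone covers Mon-AM, Fri-PM, Tue-PM — every shift.
Total cost: 3.
No cover costs less than 3.

3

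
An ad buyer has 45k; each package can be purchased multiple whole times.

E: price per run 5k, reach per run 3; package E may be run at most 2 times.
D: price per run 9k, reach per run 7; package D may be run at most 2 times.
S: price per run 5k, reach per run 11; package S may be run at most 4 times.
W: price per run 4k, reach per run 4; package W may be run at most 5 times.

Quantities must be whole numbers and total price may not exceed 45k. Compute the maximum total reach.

S has the best ratio (11/5); taking only S gives at most 4×11 = 44 (stopped by the supply cap of 4).
Mixing does better — 1×D, 4×S, and 4×W: price 45 ≤ 45, reach 1·7 + 4·11 + 4·4 = 67.

67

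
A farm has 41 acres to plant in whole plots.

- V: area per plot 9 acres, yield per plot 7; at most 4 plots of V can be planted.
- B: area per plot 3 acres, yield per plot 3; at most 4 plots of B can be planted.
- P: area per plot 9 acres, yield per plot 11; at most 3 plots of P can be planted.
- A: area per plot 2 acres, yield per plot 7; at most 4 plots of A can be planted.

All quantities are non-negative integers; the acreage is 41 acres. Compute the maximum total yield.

1×B, 3×P, and 4×A: area 38 ≤ 41, yield 1·3 + 3·11 + 4·7 = 64.
2×B, 3×P, and 4×A: area 41 ≤ 41, yield 2·3 + 3·11 + 4·7 = 67.
Best is 67.

67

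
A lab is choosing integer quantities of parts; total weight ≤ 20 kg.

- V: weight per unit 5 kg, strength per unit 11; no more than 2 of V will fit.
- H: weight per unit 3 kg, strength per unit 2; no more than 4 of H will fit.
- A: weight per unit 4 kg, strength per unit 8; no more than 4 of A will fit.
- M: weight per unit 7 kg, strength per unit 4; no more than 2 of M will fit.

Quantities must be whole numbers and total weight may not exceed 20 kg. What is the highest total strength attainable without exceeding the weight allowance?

Take 2×V and 2×A: weight 18 ≤ 20, strength 2·11 + 2·8 = 38.
V has the best ratio (11/5) and is taken to its limit of 2; remaining capacity is filled optimally with the others.

38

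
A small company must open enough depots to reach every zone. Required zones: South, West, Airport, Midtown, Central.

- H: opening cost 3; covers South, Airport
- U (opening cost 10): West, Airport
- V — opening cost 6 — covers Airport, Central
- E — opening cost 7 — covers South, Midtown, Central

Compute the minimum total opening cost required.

17

Choose U and E: together they cover South, West, Airport, Midtown, Central — every zone.
Total opening cost: 10 + 7 = 17.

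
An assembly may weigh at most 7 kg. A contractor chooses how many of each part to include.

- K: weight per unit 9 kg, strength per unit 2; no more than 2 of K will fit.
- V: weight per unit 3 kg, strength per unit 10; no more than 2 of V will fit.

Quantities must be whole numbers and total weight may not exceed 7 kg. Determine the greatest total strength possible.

20

2×V: weight 6 ≤ 7, strength 2·10 = 20.
1×V: weight 3 ≤ 7, strength 1·10 = 10.
Best is 20.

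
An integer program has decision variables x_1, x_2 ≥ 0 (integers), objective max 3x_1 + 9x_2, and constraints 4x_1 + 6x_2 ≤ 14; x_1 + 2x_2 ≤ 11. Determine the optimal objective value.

18

(x_1,x_2)=(0,2) is feasible, giving 18.
(x_1,x_2)=(1,1) is feasible, giving 12.
(x_1,x_2)=(0,1) is feasible, giving 9.
Maximum is 18 at (x_1,x_2)=(0,2).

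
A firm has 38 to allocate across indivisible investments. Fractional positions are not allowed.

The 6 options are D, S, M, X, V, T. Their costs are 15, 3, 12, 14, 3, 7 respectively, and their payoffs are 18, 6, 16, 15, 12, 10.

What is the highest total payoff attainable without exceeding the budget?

56

D + M + V + T: cost 15 + 12 + 3 + 7 = 37 ≤ 38, payoff 18 + 16 + 12 + 10 = 56.
M + X + V + T: cost 12 + 14 + 3 + 7 = 36 ≤ 38, payoff 16 + 15 + 12 + 10 = 53.
Best is D, M, V, and T with total payoff 56.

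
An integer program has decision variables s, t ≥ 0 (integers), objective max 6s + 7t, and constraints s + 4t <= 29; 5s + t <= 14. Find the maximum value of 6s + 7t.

55

(s,t)=(1,7) is feasible, giving 55.
(s,t)=(0,7) is feasible, giving 49.
(s,t)=(1,6) is feasible, giving 48.
(s,t)=(0,6) is feasible, giving 42.
The best lattice point is (1,7), giving 55.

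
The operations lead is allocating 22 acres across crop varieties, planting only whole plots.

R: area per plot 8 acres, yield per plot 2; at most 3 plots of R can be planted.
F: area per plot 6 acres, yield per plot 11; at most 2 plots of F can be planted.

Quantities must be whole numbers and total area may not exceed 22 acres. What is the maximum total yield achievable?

This is a bounded integer knapsack.
F has the best ratio (11/6); taking only F gives at most 2×11 = 22 (stopped by the supply cap of 2).
Mixing does better — 1×R and 2×F: area 20 ≤ 22, yield 1·2 + 2·11 = 24.

24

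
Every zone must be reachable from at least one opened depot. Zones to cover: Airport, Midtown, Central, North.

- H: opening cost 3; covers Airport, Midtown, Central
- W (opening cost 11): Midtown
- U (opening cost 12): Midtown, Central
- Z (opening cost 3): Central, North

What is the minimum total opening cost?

Choose H and Z: together they cover Airport, Midtown, Central, North — every zone.
Total opening cost: 3 + 3 = 6.
No cover costs less than 6.

6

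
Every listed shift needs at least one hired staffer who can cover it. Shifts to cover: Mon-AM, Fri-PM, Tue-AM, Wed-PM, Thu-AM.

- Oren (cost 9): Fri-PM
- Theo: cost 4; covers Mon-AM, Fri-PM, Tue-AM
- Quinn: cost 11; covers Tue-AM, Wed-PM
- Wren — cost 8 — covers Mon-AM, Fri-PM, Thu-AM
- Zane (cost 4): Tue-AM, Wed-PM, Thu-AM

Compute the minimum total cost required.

8

This is an integer covering problem.
Choose Theo and Zane: together they cover Mon-AM, Fri-PM, Tue-AM, Wed-PM, Thu-AM — every shift.
Total cost: 4 + 4 = 8.
No cover costs less than 8.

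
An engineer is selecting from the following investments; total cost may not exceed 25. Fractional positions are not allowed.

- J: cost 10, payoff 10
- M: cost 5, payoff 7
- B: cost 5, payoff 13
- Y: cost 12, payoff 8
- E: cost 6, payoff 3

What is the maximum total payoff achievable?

Allowing fractional choices, the relaxed optimum would be about 33.3, but investments are indivisible.
J + M + B: cost 10 + 5 + 5 = 20 ≤ 25, payoff 10 + 7 + 13 = 30.
M + B + Y: cost 5 + 5 + 12 = 22 ≤ 25, payoff 7 + 13 + 8 = 28.
Best is J, M, and B with total payoff 30.

30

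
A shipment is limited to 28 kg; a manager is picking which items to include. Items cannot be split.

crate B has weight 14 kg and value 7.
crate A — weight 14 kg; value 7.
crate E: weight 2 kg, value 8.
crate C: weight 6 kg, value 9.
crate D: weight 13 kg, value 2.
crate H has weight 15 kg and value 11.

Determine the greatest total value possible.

Allowing fractional choices, the relaxed optimum would be about 30.5, but items are indivisible.
crate E + crate C + crate H: weight 2 + 6 + 15 = 23 ≤ 28, value 8 + 9 + 11 = 28.
crate A + crate E + crate C: weight 14 + 2 + 6 = 22 ≤ 28, value 7 + 8 + 9 = 24.
crate B + crate E + crate C: weight 14 + 2 + 6 = 22 ≤ 28, value 7 + 8 + 9 = 24.
Best is crate E, crate C, and crate H with total value 28.

28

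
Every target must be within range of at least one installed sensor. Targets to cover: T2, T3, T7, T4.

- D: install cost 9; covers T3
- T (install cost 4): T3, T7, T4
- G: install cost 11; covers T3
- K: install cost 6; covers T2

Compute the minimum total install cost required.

10

Choose T and K: together they cover T2, T3, T7, T4 — every target.
Total install cost: 4 + 6 = 10.
No cover costs less than 10.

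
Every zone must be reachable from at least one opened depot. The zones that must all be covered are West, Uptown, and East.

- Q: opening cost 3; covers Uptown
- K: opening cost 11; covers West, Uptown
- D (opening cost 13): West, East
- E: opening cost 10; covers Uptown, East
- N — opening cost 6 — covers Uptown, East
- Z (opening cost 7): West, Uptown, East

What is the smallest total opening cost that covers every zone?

Z alone covers West, Uptown, East — every zone.
Total opening cost: 7.

7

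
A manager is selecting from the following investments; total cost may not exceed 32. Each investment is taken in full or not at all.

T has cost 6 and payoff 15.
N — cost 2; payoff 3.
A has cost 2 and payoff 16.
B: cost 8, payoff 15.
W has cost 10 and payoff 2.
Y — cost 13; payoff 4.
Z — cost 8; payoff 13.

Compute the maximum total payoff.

62

Allowing fractional choices, the relaxed optimum would be about 63.8, but investments are indivisible.
T + N + A + B + Z: cost 6 + 2 + 2 + 8 + 8 = 26 ≤ 32, payoff 15 + 3 + 16 + 15 + 13 = 62.
T + A + B + Z: cost 6 + 2 + 8 + 8 = 24 ≤ 32, payoff 15 + 16 + 15 + 13 = 59.
Best is T, N, A, B, and Z with total payoff 62.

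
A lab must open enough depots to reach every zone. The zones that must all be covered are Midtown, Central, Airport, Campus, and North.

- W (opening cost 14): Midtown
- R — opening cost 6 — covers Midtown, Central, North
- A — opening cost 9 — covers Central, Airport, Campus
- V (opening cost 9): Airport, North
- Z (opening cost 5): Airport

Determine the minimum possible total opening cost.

This is an integer covering problem.
Choose R and A: together they cover Midtown, Central, Airport, Campus, North — every zone.
Total opening cost: 6 + 9 = 15.
No cover costs less than 15.

15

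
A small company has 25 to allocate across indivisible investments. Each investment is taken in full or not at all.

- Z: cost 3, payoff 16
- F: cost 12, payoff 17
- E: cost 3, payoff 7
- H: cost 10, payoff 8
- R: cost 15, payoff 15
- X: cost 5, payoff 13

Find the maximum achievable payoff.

53

Allowing fractional choices, the relaxed optimum would be about 55.0, but investments are indivisible.
Z + F + X: cost 3 + 12 + 5 = 20 ≤ 25, payoff 16 + 17 + 13 = 46.
Z + F + E + X: cost 3 + 12 + 3 + 5 = 23 ≤ 25, payoff 16 + 17 + 7 + 13 = 53.
Best is Z, F, E, and X with total payoff 53.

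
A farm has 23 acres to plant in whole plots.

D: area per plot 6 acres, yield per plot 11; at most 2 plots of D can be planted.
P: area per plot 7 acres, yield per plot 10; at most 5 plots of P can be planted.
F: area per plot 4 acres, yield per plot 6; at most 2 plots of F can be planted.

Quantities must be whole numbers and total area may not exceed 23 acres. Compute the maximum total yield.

38

D has the best ratio (11/6); taking only D gives at most 2×11 = 22 (stopped by the supply cap of 2).
Mixing does better — 2×D, 1×P, and 1×F: area 23 ≤ 23, yield 2·11 + 1·10 + 1·6 = 38.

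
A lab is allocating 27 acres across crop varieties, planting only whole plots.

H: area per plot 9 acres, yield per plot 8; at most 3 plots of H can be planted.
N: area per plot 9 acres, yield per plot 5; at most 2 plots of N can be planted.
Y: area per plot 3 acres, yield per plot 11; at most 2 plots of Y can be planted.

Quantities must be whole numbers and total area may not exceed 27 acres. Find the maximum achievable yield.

38

1×H, 1×N, and 2×Y: area 24 ≤ 27, yield 1·8 + 1·5 + 2·11 = 35.
2×H and 2×Y: area 24 ≤ 27, yield 2·8 + 2·11 = 38.
Best is 38.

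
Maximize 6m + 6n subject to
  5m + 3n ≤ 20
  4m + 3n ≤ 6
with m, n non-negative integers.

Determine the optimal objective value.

(m,n)=(0,2): 5·0+3·2=6≤20, 4·0+3·2=6≤6, objective 12.
(m,n)=(0,1): 5·0+3·1=3≤20, 4·0+3·1=3≤6, objective 6.
The best lattice point is (0,2), giving 12.

12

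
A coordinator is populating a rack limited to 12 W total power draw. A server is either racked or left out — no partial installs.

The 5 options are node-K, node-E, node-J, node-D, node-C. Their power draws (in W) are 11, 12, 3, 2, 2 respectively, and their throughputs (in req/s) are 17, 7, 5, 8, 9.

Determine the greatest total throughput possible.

22

This is an integer program with binary decision variables.
Take node-J, node-D, and node-C: power draw 3 + 2 + 2 = 7 ≤ 12, throughput 5 + 8 + 9 = 22.
No other feasible combination does better.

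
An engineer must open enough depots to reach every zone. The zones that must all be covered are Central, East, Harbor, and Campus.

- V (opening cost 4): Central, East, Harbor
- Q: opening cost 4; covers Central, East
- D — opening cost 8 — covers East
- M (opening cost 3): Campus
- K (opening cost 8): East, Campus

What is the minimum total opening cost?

7

Choose V and M: together they cover Central, East, Harbor, Campus — every zone.
Total opening cost: 4 + 3 = 7.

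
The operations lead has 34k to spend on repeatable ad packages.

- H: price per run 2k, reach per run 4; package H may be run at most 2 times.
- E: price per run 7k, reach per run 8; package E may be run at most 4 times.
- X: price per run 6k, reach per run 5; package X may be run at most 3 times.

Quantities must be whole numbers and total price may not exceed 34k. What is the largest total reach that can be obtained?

Take 2×H and 4×E: price 32 ≤ 34, reach 2·4 + 4·8 = 40.
H has the best ratio (4/2) and is taken to its limit of 2; remaining capacity is filled optimally with the others.

40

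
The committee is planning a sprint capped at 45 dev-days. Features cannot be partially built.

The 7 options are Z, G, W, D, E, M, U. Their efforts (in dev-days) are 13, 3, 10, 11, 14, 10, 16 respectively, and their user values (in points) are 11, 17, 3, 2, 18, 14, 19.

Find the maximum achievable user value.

Allowing fractional choices, the relaxed optimum would be about 69.7, but features are indivisible.
G + E + M + U: effort 3 + 14 + 10 + 16 = 43 ≤ 45, user value 17 + 18 + 14 + 19 = 68.
Z + G + M + U: effort 13 + 3 + 10 + 16 = 42 ≤ 45, user value 11 + 17 + 14 + 19 = 61.
Z + G + E + M: effort 13 + 3 + 14 + 10 = 40 ≤ 45, user value 11 + 17 + 18 + 14 = 60.
Best is G, E, M, and U with total user value 68.

68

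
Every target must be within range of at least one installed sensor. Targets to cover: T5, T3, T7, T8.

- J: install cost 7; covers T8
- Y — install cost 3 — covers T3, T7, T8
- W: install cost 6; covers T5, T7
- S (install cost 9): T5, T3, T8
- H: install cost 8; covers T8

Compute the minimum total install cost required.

9

Choose Y and W: together they cover T5, T3, T7, T8 — every target.
Total install cost: 3 + 6 = 9.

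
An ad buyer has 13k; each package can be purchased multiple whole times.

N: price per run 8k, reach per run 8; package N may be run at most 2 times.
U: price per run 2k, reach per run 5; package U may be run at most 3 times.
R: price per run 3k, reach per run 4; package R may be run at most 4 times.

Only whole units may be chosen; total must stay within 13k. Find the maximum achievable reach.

2×U and 3×R: price 13 ≤ 13, reach 2·5 + 3·4 = 22.
3×U and 2×R: price 12 ≤ 13, reach 3·5 + 2·4 = 23.
Best is 23.

23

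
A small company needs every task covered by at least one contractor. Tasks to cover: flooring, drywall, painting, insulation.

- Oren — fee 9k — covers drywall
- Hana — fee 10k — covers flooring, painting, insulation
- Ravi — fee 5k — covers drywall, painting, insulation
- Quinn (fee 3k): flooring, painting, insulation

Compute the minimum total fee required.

This is a weighted set-cover instance.
Choose Ravi and Quinn: together they cover flooring, drywall, painting, insulation — every task.
Total fee: 5 + 3 = 8.
No cover costs less than 8.

8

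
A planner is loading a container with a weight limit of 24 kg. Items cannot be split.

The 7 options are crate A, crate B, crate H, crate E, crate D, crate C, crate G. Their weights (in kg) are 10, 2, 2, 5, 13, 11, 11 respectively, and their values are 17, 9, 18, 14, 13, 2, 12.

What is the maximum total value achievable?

58

Allowing fractional choices, the relaxed optimum would be about 63.5, but items are indivisible.
crate A + crate B + crate H + crate E: weight 10 + 2 + 2 + 5 = 19 ≤ 24, value 17 + 9 + 18 + 14 = 58.
crate B + crate H + crate E + crate D: weight 2 + 2 + 5 + 13 = 22 ≤ 24, value 9 + 18 + 14 + 13 = 54.
Best is crate A, crate B, crate H, and crate E with total value 58.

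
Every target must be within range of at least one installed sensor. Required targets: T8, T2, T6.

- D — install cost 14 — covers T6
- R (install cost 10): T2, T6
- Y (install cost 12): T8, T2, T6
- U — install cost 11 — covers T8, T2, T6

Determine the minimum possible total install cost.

U alone covers T8, T2, T6 — every target.
Total install cost: 11.

11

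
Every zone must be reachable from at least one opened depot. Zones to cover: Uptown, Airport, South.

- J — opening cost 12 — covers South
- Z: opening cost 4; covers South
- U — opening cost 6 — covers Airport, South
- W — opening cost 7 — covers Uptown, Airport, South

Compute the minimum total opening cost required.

7

W alone covers Uptown, Airport, South — every zone.
Total opening cost: 7.
No cover costs less than 7.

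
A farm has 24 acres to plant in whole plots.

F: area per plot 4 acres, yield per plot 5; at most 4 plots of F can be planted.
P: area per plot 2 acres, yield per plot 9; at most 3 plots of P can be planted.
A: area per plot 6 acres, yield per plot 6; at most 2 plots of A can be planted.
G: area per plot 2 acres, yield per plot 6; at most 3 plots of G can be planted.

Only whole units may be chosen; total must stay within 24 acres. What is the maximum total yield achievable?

60

This is a bounded integer knapsack.
3×F, 3×P, and 3×G: area 24 ≤ 24, yield 3·5 + 3·9 + 3·6 = 60.
3×P, 2×A, and 3×G: area 24 ≤ 24, yield 3·9 + 2·6 + 3·6 = 57.
Best is 60.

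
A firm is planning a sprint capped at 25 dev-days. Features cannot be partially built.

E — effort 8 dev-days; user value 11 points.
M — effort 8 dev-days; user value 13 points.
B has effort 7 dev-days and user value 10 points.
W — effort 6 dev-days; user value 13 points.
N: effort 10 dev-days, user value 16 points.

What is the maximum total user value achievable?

42

This is a 0-1 knapsack instance.
Take M, W, and N: effort 8 + 6 + 10 = 24 ≤ 25, user value 13 + 13 + 16 = 42.
No other feasible combination does better.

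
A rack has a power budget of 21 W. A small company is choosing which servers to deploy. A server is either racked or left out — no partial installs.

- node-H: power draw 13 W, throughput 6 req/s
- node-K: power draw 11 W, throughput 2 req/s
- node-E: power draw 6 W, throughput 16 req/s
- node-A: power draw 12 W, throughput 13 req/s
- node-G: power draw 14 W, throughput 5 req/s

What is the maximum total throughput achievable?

29

Allowing fractional choices, the relaxed optimum would be about 30.4, but servers are indivisible.
node-E + node-G: power draw 6 + 14 = 20 ≤ 21, throughput 16 + 5 = 21.
node-H + node-E: power draw 13 + 6 = 19 ≤ 21, throughput 6 + 16 = 22.
node-E + node-A: power draw 6 + 12 = 18 ≤ 21, throughput 16 + 13 = 29.
Best is node-E and node-A with total throughput 29.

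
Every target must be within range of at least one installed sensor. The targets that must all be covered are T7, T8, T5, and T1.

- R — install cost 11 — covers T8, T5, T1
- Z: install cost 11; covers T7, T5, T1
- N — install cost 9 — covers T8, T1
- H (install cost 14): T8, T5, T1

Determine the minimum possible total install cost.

This is a weighted set-cover instance.
The greedy cost-per-new-target heuristic would pick R and Z for 22, but a cheaper cover exists.
Choose Z and N: together they cover T7, T8, T5, T1 — every target.
Total install cost: 11 + 9 = 20.
No cover costs less than 20.

20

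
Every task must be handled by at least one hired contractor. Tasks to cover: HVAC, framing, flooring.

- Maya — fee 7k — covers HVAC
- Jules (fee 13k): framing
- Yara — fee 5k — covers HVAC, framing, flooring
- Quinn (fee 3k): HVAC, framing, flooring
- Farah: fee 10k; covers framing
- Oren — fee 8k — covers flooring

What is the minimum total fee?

Quinn alone covers HVAC, framing, flooring — every task.
Total fee: 3.
No cover costs less than 3.

3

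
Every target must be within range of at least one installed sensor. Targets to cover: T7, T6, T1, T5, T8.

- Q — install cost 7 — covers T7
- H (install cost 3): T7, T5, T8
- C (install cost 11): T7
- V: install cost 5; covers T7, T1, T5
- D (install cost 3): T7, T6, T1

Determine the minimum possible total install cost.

6

This is a weighted set-cover instance.
Choose H and D: together they cover T7, T6, T1, T5, T8 — every target.
Total install cost: 3 + 3 = 6.
No cover costs less than 6.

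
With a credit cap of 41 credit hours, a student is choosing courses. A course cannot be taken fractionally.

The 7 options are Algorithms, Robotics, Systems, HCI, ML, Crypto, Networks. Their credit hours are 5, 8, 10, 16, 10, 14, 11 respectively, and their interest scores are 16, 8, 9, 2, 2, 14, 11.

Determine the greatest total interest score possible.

Algorithms + Robotics + Crypto + Networks: credit hours 5 + 8 + 14 + 11 = 38 ≤ 41, interest score 16 + 8 + 14 + 11 = 49.
Algorithms + Systems + Crypto + Networks: credit hours 5 + 10 + 14 + 11 = 40 ≤ 41, interest score 16 + 9 + 14 + 11 = 50.
Best is Algorithms, Systems, Crypto, and Networks with total interest score 50.

50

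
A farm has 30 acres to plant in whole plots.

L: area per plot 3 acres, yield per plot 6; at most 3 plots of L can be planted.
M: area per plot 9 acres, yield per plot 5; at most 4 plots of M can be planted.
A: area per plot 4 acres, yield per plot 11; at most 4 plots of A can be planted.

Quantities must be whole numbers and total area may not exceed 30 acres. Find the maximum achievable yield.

62

This is a bounded integer knapsack.
A has the best ratio (11/4); taking only A gives at most 4×11 = 44 (stopped by the supply cap of 4).
Mixing does better — 3×L and 4×A: area 25 ≤ 30, yield 3·6 + 4·11 = 62.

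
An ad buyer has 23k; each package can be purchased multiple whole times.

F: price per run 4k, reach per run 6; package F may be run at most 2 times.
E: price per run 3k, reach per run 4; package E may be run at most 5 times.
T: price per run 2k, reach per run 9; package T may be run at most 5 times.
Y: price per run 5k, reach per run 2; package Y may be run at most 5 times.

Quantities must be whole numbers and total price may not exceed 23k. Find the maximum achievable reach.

63

This is a bounded integer knapsack.
4×E and 5×T: price 22 ≤ 23, reach 4·4 + 5·9 = 61.
1×F, 3×E, and 5×T: price 23 ≤ 23, reach 1·6 + 3·4 + 5·9 = 63.
Best is 63.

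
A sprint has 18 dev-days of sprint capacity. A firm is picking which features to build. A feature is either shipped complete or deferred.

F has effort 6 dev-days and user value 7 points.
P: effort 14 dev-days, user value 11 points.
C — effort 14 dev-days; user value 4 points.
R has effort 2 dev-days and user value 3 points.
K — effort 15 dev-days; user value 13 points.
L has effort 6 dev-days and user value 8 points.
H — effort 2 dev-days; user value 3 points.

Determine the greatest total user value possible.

21

F + R + L + H: effort 6 + 2 + 6 + 2 = 16 ≤ 18, user value 7 + 3 + 8 + 3 = 21.
F + R + L: effort 6 + 2 + 6 = 14 ≤ 18, user value 7 + 3 + 8 = 18.
Best is F, R, L, and H with total user value 21.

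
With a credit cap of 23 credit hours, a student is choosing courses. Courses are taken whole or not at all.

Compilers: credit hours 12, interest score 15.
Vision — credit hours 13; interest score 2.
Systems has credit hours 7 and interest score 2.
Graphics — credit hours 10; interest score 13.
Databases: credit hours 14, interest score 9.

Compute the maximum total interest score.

Allowing fractional choices, the relaxed optimum would be about 28.6, but courses are indivisible.
Compilers + Graphics: credit hours 12 + 10 = 22 ≤ 23, interest score 15 + 13 = 28.
Compilers + Systems: credit hours 12 + 7 = 19 ≤ 23, interest score 15 + 2 = 17.
Best is Compilers and Graphics with total interest score 28.

28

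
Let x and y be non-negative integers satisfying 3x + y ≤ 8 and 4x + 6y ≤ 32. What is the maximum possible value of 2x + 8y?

40

Relaxing integrality, the LP optimum is 42.67 at (x,y) = (0, 5.33), which is not an integer point.
(x,y)=(0,5) is feasible, giving 40.
(x,y)=(1,4) is feasible, giving 34.
(x,y)=(0,4) is feasible, giving 32.
The best lattice point is (0,5), giving 40.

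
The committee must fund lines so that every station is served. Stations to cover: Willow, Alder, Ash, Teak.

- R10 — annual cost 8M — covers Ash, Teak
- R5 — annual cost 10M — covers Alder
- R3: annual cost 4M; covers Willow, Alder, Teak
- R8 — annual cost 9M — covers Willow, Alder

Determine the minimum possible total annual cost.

Choose R10 and R3: together they cover Willow, Alder, Ash, Teak — every station.
Total annual cost: 8 + 4 = 12.

12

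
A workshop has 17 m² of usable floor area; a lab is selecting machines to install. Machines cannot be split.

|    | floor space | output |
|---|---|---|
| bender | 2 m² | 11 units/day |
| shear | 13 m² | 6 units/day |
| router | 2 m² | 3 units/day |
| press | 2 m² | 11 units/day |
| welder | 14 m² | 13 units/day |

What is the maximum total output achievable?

This is a 0-1 knapsack instance.
Allowing fractional choices, the relaxed optimum would be about 35.2, but machines are indivisible.
bender + router + press: floor space 2 + 2 + 2 = 6 ≤ 17, output 11 + 3 + 11 = 25.
bender + welder: floor space 2 + 14 = 16 ≤ 17, output 11 + 13 = 24.
bender + shear + press: floor space 2 + 13 + 2 = 17 ≤ 17, output 11 + 6 + 11 = 28.
Best is bender, shear, and press with total output 28.

28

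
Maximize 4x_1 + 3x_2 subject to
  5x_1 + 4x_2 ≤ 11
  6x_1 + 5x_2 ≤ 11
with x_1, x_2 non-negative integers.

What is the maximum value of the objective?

7

(x_1,x_2)=(1,1): 5·1+4·1=9≤11, 6·1+5·1=11≤11, objective 7.
(x_1,x_2)=(0,2): 5·0+4·2=8≤11, 6·0+5·2=10≤11, objective 6.
(x_1,x_2)=(1,0): 5·1+4·0=5≤11, 6·1+5·0=6≤11, objective 4.
(x_1,x_2)=(0,1): 5·0+4·1=4≤11, 6·0+5·1=5≤11, objective 3.
Maximum is 7 at (x_1,x_2)=(1,1).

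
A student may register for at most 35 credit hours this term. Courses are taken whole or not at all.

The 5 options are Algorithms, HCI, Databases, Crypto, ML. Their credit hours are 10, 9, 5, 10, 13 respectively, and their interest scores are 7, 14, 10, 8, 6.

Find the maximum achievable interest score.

Allowing fractional choices, the relaxed optimum would be about 39.5, but courses are indivisible.
Algorithms + HCI + Databases + Crypto: credit hours 10 + 9 + 5 + 10 = 34 ≤ 35, interest score 7 + 14 + 10 + 8 = 39.
HCI + Databases + Crypto: credit hours 9 + 5 + 10 = 24 ≤ 35, interest score 14 + 10 + 8 = 32.
Best is Algorithms, HCI, Databases, and Crypto with total interest score 39.

39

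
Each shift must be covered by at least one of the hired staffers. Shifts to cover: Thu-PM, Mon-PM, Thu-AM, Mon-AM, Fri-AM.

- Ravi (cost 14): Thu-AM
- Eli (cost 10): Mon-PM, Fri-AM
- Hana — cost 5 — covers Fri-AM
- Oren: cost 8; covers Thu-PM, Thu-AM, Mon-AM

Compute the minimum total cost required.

Choose Eli and Oren: together they cover Thu-PM, Mon-PM, Thu-AM, Mon-AM, Fri-AM — every shift.
Total cost: 10 + 8 = 18.

18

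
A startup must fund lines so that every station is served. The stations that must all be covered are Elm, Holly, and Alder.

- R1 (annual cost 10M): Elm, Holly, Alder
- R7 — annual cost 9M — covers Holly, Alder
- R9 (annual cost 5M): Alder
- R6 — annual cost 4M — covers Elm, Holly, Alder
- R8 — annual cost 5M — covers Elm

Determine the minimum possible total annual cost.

4

R6 alone covers Elm, Holly, Alder — every station.
Total annual cost: 4.
No cover costs less than 4.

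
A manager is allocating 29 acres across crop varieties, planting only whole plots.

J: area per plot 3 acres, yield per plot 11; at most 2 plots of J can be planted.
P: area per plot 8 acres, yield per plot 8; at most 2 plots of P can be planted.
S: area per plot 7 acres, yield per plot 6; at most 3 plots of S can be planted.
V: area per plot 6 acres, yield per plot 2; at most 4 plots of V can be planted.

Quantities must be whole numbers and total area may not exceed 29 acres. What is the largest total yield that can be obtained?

44

Take 2×J, 2×P, and 1×S: area 29 ≤ 29, yield 2·11 + 2·8 + 1·6 = 44.
J has the best ratio (11/3) and is taken to its limit of 2; remaining capacity is filled optimally with the others.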